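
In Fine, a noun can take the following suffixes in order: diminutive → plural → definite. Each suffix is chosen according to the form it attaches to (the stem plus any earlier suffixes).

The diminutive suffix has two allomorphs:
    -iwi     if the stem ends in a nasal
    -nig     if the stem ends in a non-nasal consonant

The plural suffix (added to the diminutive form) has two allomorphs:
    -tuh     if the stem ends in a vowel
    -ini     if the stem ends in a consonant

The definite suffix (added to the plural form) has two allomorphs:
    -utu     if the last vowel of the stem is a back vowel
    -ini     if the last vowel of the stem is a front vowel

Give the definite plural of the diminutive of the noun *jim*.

jimiwituhutu

The final consonant of *jim* is /m/, which is a nasal, so the diminutive suffix is -iwi, giving *jimiwi*.
The final sound of the diminutive form *jimiwi* is /i/, which is a vowel, so the plural suffix is -tuh, giving *jimiwituh*.
The last vowel of the plural form *jimiwituh* is /u/, which is a back vowel, so the definite suffix is -utu, giving *jimiwituhutu*.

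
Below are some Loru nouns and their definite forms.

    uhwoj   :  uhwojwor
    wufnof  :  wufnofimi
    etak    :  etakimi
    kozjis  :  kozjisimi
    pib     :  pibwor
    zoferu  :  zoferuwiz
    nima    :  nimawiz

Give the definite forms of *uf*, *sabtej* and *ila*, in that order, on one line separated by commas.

ufimi, sabtejwor, ilawiz

The suffix is conditioned by the final sound: -imi when the stem ends in a voiceless consonant (*wufnof*, *etak*, *kozjis*); -wor when the stem ends in a voiced consonant (*uhwoj*, *pib*); -wiz when the stem ends in a vowel (*zoferu*, *nima*).
The final sound of *uf* is /f/, which is a voiceless consonant, so the suffix is -imi, giving *ufimi*.
*sabtej* — final sound /j/ (a voiced consonant) → -wor → *sabtejwor*.
*ila* — final sound /a/ (a vowel) → -wiz → *ilawiz*.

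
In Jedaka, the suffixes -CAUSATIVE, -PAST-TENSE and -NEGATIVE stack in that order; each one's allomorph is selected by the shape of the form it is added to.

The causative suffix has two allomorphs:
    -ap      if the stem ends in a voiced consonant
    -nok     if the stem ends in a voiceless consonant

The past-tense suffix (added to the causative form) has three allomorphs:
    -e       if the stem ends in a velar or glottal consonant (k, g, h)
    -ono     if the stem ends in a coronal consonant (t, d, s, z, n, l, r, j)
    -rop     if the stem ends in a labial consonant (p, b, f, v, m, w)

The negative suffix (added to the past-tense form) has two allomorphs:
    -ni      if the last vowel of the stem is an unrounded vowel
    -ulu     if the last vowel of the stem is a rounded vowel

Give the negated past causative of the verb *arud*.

arudapropulu

Since the final consonant of *arud* is /d/ (voiced), it takes -ap, giving *arudap*.
The causative form *arudap* — final consonant /p/ (labial) → -rop → *arudaprop*.
The past-tense form *arudaprop*: last vowel = /o/, a rounded vowel → -ulu → *arudapropulu*.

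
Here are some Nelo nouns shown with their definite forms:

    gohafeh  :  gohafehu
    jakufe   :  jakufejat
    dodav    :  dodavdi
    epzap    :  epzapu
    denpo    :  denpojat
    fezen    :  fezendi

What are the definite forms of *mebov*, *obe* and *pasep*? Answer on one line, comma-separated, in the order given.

Looking at the final sound of each stem: -u when the stem ends in a voiceless consonant (*gohafeh*, *epzap*); -di when the stem ends in a voiced consonant (*dodav*, *fezen*); -jat when the stem ends in a vowel (*jakufe*, *denpo*).
*mebov* — final sound /v/ (a voiced consonant) → -di → *mebovdi*.
Since the final sound of *obe* is /e/ (a vowel), it takes -jat, giving *obejat*.
The final sound of *pasep* is /p/, which is a voiceless consonant, so the suffix is -u, giving *pasepu*.

mebovdi, obejat, pasepu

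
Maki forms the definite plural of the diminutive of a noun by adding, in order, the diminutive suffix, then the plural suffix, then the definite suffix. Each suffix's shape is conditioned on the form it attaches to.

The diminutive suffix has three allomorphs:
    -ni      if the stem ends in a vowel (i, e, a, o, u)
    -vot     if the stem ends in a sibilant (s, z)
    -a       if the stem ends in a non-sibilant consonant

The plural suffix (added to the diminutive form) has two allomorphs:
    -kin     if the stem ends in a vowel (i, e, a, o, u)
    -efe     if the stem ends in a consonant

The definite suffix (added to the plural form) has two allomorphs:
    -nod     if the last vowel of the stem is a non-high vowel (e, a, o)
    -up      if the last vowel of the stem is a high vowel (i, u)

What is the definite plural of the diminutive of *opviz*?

The final sound of *opviz* is /z/, which is a sibilant, so the diminutive suffix is -vot, giving *opvizvot*.
The diminutive form *opvizvot*: final sound = /t/, a consonant → -efe → *opvizvotefe*.
The last vowel of the plural form *opvizvotefe* is /e/, which is a non-high vowel, so the definite suffix is -nod, giving *opvizvotefenod*.

opvizvotefenod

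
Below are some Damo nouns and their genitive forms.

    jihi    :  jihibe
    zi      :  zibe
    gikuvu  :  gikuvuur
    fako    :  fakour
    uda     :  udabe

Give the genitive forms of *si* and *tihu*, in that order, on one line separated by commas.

The suffix is conditioned by the last vowel: -ur when the last vowel of the stem is a rounded vowel (*gikuvu*, *fako*); -be when the last vowel of the stem is an unrounded vowel (*jihi*, *zi*, *uda*).
*si* — last vowel /i/ (an unrounded vowel) → -be → *sibe*.
Since the last vowel of *tihu* is /u/ (a rounded vowel), it takes -ur, giving *tihuur*.

sibe, tihuur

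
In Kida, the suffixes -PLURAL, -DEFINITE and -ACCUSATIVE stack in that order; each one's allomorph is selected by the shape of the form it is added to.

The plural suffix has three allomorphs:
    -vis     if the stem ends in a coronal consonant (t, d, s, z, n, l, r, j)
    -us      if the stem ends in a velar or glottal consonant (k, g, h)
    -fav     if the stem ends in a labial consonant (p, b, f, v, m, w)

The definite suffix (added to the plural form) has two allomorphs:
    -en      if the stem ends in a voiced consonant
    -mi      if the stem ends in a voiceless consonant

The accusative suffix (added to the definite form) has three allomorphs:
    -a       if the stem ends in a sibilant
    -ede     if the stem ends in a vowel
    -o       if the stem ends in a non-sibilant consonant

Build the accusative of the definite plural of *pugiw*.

pugiwfaveno

*pugiw* — final consonant /w/ (labial) → -fav → *pugiwfav*.
The final consonant of the plural form *pugiwfav* is /v/, which is voiced, so the definite suffix is -en, giving *pugiwfaven*.
The definite form *pugiwfaven* — final sound /n/ (a non-sibilant consonant) → -o → *pugiwfaveno*.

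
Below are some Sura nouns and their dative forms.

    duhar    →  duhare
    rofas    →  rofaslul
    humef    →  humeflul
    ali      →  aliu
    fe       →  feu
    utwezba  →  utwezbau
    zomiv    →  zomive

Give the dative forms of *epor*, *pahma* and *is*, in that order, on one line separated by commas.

epore, pahmau, islul

The alternation tracks the final sound of the stem — -lul when the stem ends in a voiceless consonant (*rofas*, *humef*); -e when the stem ends in a voiced consonant (*duhar*, *zomiv*); -u when the stem ends in a vowel (*ali*, *fe*, *utwezba*).
*epor*: final sound = /r/, a voiced consonant → -e → *epore*.
The final sound of *pahma* is /a/, which is a vowel, so the suffix is -u, giving *pahmau*.
*is* — final sound /s/ (a voiceless consonant) → -lul → *islul*.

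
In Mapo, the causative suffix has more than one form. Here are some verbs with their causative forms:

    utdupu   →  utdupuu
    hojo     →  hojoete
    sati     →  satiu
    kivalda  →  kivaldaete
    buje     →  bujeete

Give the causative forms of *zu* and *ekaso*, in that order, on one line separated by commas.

zuu, ekasoete

The pattern is height harmony: -u when the last vowel of the stem is a high vowel (*utdupu*, *sati*); -ete when the last vowel of the stem is a non-high vowel (*hojo*, *kivalda*, *buje*).
*zu*: last vowel = /u/, a high vowel → -u → *zuu*.
*ekaso*: last vowel = /o/, a non-high vowel → -ete → *ekasoete*.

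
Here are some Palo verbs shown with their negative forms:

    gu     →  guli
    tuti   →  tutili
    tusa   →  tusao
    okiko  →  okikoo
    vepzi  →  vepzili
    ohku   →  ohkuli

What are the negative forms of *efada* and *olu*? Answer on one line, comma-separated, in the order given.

efadao, oluli

The alternation tracks the last vowel of the stem — -li when the last vowel of the stem is a high vowel (*gu*, *tuti*, *vepzi*, *ohku*); -o when the last vowel of the stem is a non-high vowel (*tusa*, *okiko*).
The last vowel of *efada* is /a/, which is a non-high vowel, so the suffix is -o, giving *efadao*.
*olu* — last vowel /u/ (a high vowel) → -li → *oluli*.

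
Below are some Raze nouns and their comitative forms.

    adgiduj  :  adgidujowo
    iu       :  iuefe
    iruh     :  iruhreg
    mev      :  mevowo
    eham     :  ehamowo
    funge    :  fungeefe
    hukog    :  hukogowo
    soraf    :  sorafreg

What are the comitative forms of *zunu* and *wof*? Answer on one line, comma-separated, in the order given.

The pattern is voicing of the final sound: -reg when the stem ends in a voiceless consonant (*iruh*, *soraf*); -owo when the stem ends in a voiced consonant (*adgiduj*, *mev*, *eham*, *hukog*); -efe when the stem ends in a vowel (*iu*, *funge*).
Since the final sound of *zunu* is /u/ (a vowel), it takes -efe, giving *zunuefe*.
*wof* — final sound /f/ (a voiceless consonant) → -reg → *wofreg*.

zunuefe, wofreg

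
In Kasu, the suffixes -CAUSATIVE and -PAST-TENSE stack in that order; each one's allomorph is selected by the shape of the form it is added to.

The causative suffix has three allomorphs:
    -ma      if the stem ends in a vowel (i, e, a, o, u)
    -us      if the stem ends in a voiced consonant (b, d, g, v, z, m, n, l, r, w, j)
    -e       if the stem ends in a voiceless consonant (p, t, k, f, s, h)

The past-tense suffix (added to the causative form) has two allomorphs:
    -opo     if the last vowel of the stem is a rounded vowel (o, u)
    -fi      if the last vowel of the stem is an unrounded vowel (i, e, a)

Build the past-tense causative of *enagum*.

enagumusopo

The final sound of *enagum* is /m/, which is a voiced consonant, so the causative suffix is -us, giving *enagumus*.
The causative form *enagumus*: last vowel = /u/, a rounded vowel → -opo → *enagumusopo*.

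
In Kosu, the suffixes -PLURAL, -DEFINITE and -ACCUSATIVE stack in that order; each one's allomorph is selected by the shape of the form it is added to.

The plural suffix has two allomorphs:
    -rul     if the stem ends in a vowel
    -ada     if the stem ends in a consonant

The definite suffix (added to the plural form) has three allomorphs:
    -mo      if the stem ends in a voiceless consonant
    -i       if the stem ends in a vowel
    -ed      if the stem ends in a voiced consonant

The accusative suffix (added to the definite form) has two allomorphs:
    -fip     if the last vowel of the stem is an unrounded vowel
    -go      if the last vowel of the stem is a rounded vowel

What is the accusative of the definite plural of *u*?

Since the final sound of *u* is /u/ (a vowel), it takes -rul, giving *urul*.
Since the final sound of the plural form *urul* is /l/ (a voiced consonant), it takes -ed, giving *uruled*.
The definite form *uruled*: last vowel = /e/, an unrounded vowel → -fip → *uruledfip*.

uruledfip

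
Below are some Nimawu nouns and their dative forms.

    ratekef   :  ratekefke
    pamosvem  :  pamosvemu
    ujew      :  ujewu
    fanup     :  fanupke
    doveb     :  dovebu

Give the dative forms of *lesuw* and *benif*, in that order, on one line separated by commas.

The suffix is conditioned by the final consonant: -ke when the stem ends in a voiceless consonant (*ratekef*, *fanup*); -u when the stem ends in a voiced consonant (*pamosvem*, *ujew*, *doveb*).
The final consonant of *lesuw* is /w/, which is voiced, so the suffix is -u, giving *lesuwu*.
*benif*: final consonant = /f/, voiceless → -ke → *benifke*.

lesuwu, benifke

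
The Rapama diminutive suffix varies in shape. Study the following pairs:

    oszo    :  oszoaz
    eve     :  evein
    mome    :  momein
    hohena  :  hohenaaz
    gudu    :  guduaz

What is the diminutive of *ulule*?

Looking at the last vowel of each stem: -in when the last vowel of the stem is a front vowel (*eve*, *mome*); -az when the last vowel of the stem is a back vowel (*oszo*, *hohena*, *gudu*).
*ulule* — last vowel /e/ (a front vowel) → -in → *ululein*.

ululein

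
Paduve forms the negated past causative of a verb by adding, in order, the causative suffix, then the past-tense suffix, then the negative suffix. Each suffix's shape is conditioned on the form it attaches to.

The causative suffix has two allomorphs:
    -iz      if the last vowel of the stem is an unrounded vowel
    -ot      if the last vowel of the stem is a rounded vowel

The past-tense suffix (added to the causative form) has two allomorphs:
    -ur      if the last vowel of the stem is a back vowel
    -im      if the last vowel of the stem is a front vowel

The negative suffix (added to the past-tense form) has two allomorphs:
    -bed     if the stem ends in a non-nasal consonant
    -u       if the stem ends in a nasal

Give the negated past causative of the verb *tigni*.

*tigni*: last vowel = /i/, an unrounded vowel → -iz → *tigniiz*.
The last vowel of the causative form *tigniiz* is /i/, which is a front vowel, so the past-tense suffix is -im, giving *tigniizim*.
The final consonant of the past-tense form *tigniizim* is /m/, which is a nasal, so the negative suffix is -u, giving *tigniizimu*.

tigniizimu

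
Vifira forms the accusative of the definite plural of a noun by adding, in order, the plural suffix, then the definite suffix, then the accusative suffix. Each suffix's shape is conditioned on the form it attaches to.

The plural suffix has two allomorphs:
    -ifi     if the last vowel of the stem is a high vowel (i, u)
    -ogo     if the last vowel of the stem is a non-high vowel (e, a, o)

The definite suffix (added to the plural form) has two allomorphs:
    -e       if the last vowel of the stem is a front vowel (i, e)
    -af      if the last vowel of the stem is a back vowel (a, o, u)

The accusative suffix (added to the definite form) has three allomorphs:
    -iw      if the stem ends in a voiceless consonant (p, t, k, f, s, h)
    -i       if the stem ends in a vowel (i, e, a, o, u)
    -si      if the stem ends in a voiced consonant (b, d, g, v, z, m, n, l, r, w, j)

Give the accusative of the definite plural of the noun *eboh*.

ebohogoafiw

The last vowel of *eboh* is /o/, which is a non-high vowel, so the plural suffix is -ogo, giving *ebohogo*.
The last vowel of the plural form *ebohogo* is /o/, which is a back vowel, so the definite suffix is -af, giving *ebohogoaf*.
Since the final sound of the definite form *ebohogoaf* is /f/ (a voiceless consonant), it takes -iw, giving *ebohogoafiw*.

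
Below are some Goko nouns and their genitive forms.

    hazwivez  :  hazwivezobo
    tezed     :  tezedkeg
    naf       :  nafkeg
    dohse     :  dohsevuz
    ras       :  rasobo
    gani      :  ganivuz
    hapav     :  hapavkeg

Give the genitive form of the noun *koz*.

The suffix is conditioned by the final sound: -obo when the stem ends in a sibilant (*hazwivez*, *ras*); -keg when the stem ends in a non-sibilant consonant (*tezed*, *naf*, *hapav*); -vuz when the stem ends in a vowel (*dohse*, *gani*).
The final sound of *koz* is /z/, which is a sibilant, so the suffix is -obo, giving *kozobo*.

kozobo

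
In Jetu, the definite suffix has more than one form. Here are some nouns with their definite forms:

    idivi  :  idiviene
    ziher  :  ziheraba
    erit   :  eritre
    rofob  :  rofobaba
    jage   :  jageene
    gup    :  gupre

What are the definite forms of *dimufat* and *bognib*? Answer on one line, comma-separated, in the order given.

The suffix is conditioned by the final sound: -re when the stem ends in a voiceless consonant (*erit*, *gup*); -aba when the stem ends in a voiced consonant (*ziher*, *rofob*); -ene when the stem ends in a vowel (*idivi*, *jage*).
*dimufat*: final sound = /t/, a voiceless consonant → -re → *dimufatre*.
*bognib*: final sound = /b/, a voiced consonant → -aba → *bognibaba*.

dimufatre, bognibaba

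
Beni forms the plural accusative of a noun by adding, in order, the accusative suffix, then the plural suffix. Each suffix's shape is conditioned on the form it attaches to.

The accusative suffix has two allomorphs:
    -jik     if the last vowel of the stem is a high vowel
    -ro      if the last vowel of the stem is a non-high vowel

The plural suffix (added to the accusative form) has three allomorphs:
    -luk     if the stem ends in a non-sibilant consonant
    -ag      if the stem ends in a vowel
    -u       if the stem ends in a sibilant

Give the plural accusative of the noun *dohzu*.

dohzujikluk

The last vowel of *dohzu* is /u/, which is a high vowel, so the accusative suffix is -jik, giving *dohzujik*.
The accusative form *dohzujik* — final sound /k/ (a non-sibilant consonant) → -luk → *dohzujikluk*.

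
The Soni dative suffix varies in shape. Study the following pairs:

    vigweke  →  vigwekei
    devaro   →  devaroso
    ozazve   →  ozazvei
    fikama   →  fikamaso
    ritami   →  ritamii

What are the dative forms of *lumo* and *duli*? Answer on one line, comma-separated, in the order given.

lumoso, dulii

The suffix is conditioned by the last vowel: -i when the last vowel of the stem is a front vowel (*vigweke*, *ozazve*, *ritami*); -so when the last vowel of the stem is a back vowel (*devaro*, *fikama*).
*lumo*: last vowel = /o/, a back vowel → -so → *lumoso*.
*duli*: last vowel = /i/, a front vowel → -i → *dulii*.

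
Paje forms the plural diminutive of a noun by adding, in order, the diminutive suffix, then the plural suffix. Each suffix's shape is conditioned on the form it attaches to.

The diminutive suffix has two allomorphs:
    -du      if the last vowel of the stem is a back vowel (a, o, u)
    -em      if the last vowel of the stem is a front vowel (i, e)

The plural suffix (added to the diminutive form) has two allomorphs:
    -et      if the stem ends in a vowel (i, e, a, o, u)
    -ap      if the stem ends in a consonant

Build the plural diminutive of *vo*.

voduet

Since the last vowel of *vo* is /o/ (a back vowel), it takes -du, giving *vodu*.
The diminutive form *vodu*: final sound = /u/, a vowel → -et → *voduet*.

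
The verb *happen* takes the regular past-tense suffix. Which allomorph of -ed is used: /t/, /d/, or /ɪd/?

The stem *happen* ends in a voiced sound other than /d/.
The -ed suffix is realized as /ɪd/ after /t, d/; as /t/ after other voiceless consonants; and as /d/ after other voiced sounds.
So -ed on *happen* is pronounced /d/.

/d/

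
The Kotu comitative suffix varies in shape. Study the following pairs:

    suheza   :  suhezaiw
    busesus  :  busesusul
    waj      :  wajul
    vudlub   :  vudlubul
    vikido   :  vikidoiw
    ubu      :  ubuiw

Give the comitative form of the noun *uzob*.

uzobul

The alternation tracks the final sound of the stem — -ul when the stem ends in a consonant (*busesus*, *waj*, *vudlub*); -iw when the stem ends in a vowel (*suheza*, *vikido*, *ubu*).
The final sound of *uzob* is /b/, which is a consonant, so the suffix is -ul, giving *uzobul*.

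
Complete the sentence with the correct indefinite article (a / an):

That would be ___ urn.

an

The indefinite article is chosen by the initial *sound* of the following word, not its spelling.
*urn* begins with the sound /ɜr/ (u pronounced /ɜr/) — a vowel sound.
So the article is *an*: That would be an urn.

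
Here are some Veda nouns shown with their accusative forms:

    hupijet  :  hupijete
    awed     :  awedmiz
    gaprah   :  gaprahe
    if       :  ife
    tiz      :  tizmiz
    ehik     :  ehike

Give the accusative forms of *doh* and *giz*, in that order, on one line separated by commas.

The suffix is conditioned by the final consonant: -e when the stem ends in a voiceless consonant (*hupijet*, *gaprah*, *if*, *ehik*); -miz when the stem ends in a voiced consonant (*awed*, *tiz*).
*doh* — final consonant /h/ (voiceless) → -e → *dohe*.
Since the final consonant of *giz* is /z/ (voiced), it takes -miz, giving *gizmiz*.

dohe, gizmiz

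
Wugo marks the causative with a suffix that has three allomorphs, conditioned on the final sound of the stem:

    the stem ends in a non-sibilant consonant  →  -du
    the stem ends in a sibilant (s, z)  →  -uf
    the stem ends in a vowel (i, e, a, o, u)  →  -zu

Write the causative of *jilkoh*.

jilkohdu

*jilkoh*: final sound = /h/, a non-sibilant consonant → -du → *jilkohdu*.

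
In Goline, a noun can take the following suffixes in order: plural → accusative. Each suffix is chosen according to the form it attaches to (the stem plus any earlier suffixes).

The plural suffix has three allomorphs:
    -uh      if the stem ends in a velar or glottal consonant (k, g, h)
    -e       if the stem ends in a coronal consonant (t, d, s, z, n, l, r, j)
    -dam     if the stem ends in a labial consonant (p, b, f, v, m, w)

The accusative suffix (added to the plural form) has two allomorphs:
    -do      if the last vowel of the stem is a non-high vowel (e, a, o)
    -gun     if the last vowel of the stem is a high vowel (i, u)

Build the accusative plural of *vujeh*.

*vujeh* — final consonant /h/ (velar/glottal) → -uh → *vujehuh*.
Since the last vowel of the plural form *vujehuh* is /u/ (a high vowel), it takes -gun, giving *vujehuhgun*.

vujehuhgun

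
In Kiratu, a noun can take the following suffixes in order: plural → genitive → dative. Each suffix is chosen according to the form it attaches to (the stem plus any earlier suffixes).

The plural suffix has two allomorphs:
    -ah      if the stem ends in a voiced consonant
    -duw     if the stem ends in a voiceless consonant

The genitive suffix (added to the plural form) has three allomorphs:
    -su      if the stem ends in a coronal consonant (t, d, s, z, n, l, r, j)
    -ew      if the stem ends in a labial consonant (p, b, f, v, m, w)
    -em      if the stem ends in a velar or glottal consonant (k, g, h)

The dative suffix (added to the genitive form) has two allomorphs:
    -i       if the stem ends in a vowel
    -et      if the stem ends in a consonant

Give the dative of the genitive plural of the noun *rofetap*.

The final consonant of *rofetap* is /p/, which is voiceless, so the plural suffix is -duw, giving *rofetapduw*.
The final consonant of the plural form *rofetapduw* is /w/, which is labial, so the genitive suffix is -ew, giving *rofetapduwew*.
The final sound of the genitive form *rofetapduwew* is /w/, which is a consonant, so the dative suffix is -et, giving *rofetapduwewet*.

rofetapduwewet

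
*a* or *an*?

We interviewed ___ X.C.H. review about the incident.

The indefinite article is chosen by the initial *sound* of the following word, not its spelling.
The initialism *X.C.H.* is read letter by letter; the first letter, X, is pronounced /ɛks/, which begins with a vowel sound.
So the article is *an*: We interviewed an X.C.H. review about the incident.

an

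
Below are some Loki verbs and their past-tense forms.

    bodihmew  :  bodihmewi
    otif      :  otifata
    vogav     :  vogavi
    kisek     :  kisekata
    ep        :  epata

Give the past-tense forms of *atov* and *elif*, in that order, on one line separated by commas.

The pattern is voicing of the final consonant: -ata when the stem ends in a voiceless consonant (*otif*, *kisek*, *ep*); -i when the stem ends in a voiced consonant (*bodihmew*, *vogav*).
*atov*: final consonant = /v/, voiced → -i → *atovi*.
*elif*: final consonant = /f/, voiceless → -ata → *elifata*.

atovi, elifata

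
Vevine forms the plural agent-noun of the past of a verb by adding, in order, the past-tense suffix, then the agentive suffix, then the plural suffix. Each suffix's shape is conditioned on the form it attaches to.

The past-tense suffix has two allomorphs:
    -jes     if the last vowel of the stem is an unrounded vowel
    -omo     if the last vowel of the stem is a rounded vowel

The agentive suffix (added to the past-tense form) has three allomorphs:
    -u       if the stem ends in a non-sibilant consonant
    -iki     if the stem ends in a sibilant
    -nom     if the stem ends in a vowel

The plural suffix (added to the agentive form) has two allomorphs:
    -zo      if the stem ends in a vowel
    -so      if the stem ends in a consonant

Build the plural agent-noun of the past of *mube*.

mubejesikizo

*mube*: last vowel = /e/, an unrounded vowel → -jes → *mubejes*.
The past-tense form *mubejes*: final sound = /s/, a sibilant → -iki → *mubejesiki*.
The agentive form *mubejesiki*: final sound = /i/, a vowel → -zo → *mubejesikizo*.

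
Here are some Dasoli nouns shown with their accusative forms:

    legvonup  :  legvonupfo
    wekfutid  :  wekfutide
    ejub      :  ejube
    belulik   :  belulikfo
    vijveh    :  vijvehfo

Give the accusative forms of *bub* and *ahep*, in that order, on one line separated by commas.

bube, ahepfo

Looking at the final consonant of each stem: -fo when the stem ends in a voiceless consonant (*legvonup*, *belulik*, *vijveh*); -e when the stem ends in a voiced consonant (*wekfutid*, *ejub*).
*bub*: final consonant = /b/, voiced → -e → *bube*.
The final consonant of *ahep* is /p/, which is voiceless, so the suffix is -fo, giving *ahepfo*.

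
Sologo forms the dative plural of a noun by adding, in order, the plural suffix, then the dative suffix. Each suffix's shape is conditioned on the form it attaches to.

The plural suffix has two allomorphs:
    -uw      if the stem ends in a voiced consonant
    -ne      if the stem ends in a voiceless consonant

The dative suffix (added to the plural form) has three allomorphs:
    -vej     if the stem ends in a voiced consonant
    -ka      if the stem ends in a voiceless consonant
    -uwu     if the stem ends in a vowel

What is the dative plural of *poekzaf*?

*poekzaf*: final consonant = /f/, voiceless → -ne → *poekzafne*.
The plural form *poekzafne*: final sound = /e/, a vowel → -uwu → *poekzafneuwu*.

poekzafneuwu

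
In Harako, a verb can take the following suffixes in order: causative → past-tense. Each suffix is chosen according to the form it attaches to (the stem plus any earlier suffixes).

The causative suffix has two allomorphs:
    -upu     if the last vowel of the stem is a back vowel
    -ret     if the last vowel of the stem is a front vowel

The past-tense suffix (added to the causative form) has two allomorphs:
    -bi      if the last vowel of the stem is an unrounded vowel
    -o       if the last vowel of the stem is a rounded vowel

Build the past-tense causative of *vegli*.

*vegli* — last vowel /i/ (a front vowel) → -ret → *vegliret*.
The causative form *vegliret*: last vowel = /e/, an unrounded vowel → -bi → *vegliretbi*.

vegliretbi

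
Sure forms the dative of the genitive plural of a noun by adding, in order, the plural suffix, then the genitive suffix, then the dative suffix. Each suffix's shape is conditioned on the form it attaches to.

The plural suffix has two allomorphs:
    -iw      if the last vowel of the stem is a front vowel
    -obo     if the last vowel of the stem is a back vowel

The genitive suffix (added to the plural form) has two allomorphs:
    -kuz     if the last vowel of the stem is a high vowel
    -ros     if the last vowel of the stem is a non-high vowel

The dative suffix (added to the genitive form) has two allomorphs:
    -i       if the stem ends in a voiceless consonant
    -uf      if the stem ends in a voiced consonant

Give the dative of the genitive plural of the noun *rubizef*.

rubizefiwkuzuf

*rubizef*: last vowel = /e/, a front vowel → -iw → *rubizefiw*.
The plural form *rubizefiw* — last vowel /i/ (a high vowel) → -kuz → *rubizefiwkuz*.
The final consonant of the genitive form *rubizefiwkuz* is /z/, which is voiced, so the dative suffix is -uf, giving *rubizefiwkuzuf*.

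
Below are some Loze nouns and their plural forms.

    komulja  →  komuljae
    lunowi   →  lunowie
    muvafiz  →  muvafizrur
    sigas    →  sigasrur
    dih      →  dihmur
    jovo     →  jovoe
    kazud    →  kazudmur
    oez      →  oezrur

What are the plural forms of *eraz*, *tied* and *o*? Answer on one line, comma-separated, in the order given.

erazrur, tiedmur, oe

The alternation tracks the final sound of the stem — -rur when the stem ends in a sibilant (*muvafiz*, *sigas*, *oez*); -mur when the stem ends in a non-sibilant consonant (*dih*, *kazud*); -e when the stem ends in a vowel (*komulja*, *lunowi*, *jovo*).
Since the final sound of *eraz* is /z/ (a sibilant), it takes -rur, giving *erazrur*.
The final sound of *tied* is /d/, which is a non-sibilant consonant, so the suffix is -mur, giving *tiedmur*.
*o*: final sound = /o/, a vowel → -e → *oe*.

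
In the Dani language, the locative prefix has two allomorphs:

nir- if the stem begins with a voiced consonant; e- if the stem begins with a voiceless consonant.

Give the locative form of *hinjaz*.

Since the first consonant of *hinjaz* is /h/ (voiceless), it takes e-, giving *ehinjaz*.

ehinjaz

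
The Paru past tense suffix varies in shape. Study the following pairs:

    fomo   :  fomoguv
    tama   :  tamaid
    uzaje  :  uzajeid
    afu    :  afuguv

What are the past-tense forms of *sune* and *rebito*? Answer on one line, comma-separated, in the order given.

The suffix is conditioned by the last vowel: -guv when the last vowel of the stem is a rounded vowel (*fomo*, *afu*); -id when the last vowel of the stem is an unrounded vowel (*tama*, *uzaje*).
The last vowel of *sune* is /e/, which is an unrounded vowel, so the suffix is -id, giving *suneid*.
Since the last vowel of *rebito* is /o/ (a rounded vowel), it takes -guv, giving *rebitoguv*.

suneid, rebitoguv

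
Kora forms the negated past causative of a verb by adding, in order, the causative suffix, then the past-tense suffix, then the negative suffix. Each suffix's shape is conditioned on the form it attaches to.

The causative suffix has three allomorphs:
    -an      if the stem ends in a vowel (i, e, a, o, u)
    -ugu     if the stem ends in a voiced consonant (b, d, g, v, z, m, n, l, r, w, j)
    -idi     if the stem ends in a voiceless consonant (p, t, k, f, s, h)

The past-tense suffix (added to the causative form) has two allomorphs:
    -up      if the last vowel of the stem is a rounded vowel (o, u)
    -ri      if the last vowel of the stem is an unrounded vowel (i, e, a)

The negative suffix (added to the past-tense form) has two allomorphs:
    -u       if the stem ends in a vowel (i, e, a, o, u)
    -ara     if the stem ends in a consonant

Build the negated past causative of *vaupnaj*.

vaupnajuguupara

*vaupnaj*: final sound = /j/, a voiced consonant → -ugu → *vaupnajugu*.
The causative form *vaupnajugu*: last vowel = /u/, a rounded vowel → -up → *vaupnajuguup*.
Since the final sound of the past-tense form *vaupnajuguup* is /p/ (a consonant), it takes -ara, giving *vaupnajuguupara*.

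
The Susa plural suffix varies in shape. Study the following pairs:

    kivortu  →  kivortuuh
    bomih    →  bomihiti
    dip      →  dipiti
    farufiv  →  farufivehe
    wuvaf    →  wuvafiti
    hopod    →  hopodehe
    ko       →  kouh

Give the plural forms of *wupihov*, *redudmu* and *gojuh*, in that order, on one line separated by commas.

Looking at the final sound of each stem: -iti when the stem ends in a voiceless consonant (*bomih*, *dip*, *wuvaf*); -ehe when the stem ends in a voiced consonant (*farufiv*, *hopod*); -uh when the stem ends in a vowel (*kivortu*, *ko*).
The final sound of *wupihov* is /v/, which is a voiced consonant, so the suffix is -ehe, giving *wupihovehe*.
The final sound of *redudmu* is /u/, which is a vowel, so the suffix is -uh, giving *redudmuuh*.
*gojuh*: final sound = /h/, a voiceless consonant → -iti → *gojuhiti*.

wupihovehe, redudmuuh, gojuhiti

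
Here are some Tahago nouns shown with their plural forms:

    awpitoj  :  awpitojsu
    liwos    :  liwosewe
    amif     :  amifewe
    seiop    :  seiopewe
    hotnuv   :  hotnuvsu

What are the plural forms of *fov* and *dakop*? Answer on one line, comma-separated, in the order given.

fovsu, dakopewe

The suffix is conditioned by the final consonant: -ewe when the stem ends in a voiceless consonant (*liwos*, *amif*, *seiop*); -su when the stem ends in a voiced consonant (*awpitoj*, *hotnuv*).
*fov* — final consonant /v/ (voiced) → -su → *fovsu*.
Since the final consonant of *dakop* is /p/ (voiceless), it takes -ewe, giving *dakopewe*.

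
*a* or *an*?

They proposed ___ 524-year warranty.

a

The indefinite article is chosen by the initial *sound* of the following word, not its spelling.
The number *524* is spoken "five hundred …", beginning with /faɪv/ — a consonant sound.
So the article is *a*: They proposed a 524-year warranty.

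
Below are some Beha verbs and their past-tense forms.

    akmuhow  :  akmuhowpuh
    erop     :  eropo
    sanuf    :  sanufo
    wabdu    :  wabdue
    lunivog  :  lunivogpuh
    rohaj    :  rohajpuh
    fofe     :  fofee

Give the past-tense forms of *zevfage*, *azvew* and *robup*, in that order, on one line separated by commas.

The pattern is voicing of the final sound: -o when the stem ends in a voiceless consonant (*erop*, *sanuf*); -puh when the stem ends in a voiced consonant (*akmuhow*, *lunivog*, *rohaj*); -e when the stem ends in a vowel (*wabdu*, *fofe*).
Since the final sound of *zevfage* is /e/ (a vowel), it takes -e, giving *zevfagee*.
The final sound of *azvew* is /w/, which is a voiced consonant, so the suffix is -puh, giving *azvewpuh*.
Since the final sound of *robup* is /p/ (a voiceless consonant), it takes -o, giving *robupo*.

zevfagee, azvewpuh, robupo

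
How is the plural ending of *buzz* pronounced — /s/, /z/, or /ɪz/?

/ɪz/

The stem *buzz* ends in a sibilant (/s, z, ʃ, ʒ, tʃ, dʒ/).
The plural suffix surfaces as /ɪz/ after sibilants, /s/ after other voiceless consonants, and /z/ after other voiced sounds.
So the plural -s on *buzz* is pronounced /ɪz/.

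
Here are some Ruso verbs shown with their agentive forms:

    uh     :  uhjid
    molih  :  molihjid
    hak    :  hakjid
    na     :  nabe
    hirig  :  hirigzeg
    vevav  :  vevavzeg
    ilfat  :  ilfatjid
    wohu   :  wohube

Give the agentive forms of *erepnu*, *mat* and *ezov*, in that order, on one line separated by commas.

The pattern is voicing of the final sound: -jid when the stem ends in a voiceless consonant (*uh*, *molih*, *hak*, *ilfat*); -zeg when the stem ends in a voiced consonant (*hirig*, *vevav*); -be when the stem ends in a vowel (*na*, *wohu*).
*erepnu* — final sound /u/ (a vowel) → -be → *erepnube*.
The final sound of *mat* is /t/, which is a voiceless consonant, so the suffix is -jid, giving *matjid*.
Since the final sound of *ezov* is /v/ (a voiced consonant), it takes -zeg, giving *ezovzeg*.

erepnube, matjid, ezovzeg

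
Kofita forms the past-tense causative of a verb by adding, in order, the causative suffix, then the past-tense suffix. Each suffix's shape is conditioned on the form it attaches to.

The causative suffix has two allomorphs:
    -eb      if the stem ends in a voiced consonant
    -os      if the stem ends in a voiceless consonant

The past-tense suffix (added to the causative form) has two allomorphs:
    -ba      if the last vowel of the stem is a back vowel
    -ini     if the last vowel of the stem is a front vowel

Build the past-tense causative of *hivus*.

hivusosba

*hivus*: final consonant = /s/, voiceless → -os → *hivusos*.
The causative form *hivusos* — last vowel /o/ (a back vowel) → -ba → *hivusosba*.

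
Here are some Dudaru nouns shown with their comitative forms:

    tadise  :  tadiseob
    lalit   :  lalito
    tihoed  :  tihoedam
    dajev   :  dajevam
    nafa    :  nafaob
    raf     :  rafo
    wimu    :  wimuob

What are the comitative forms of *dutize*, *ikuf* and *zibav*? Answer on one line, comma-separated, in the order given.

The suffix is conditioned by the final sound: -o when the stem ends in a voiceless consonant (*lalit*, *raf*); -am when the stem ends in a voiced consonant (*tihoed*, *dajev*); -ob when the stem ends in a vowel (*tadise*, *nafa*, *wimu*).
*dutize*: final sound = /e/, a vowel → -ob → *dutizeob*.
Since the final sound of *ikuf* is /f/ (a voiceless consonant), it takes -o, giving *ikufo*.
The final sound of *zibav* is /v/, which is a voiced consonant, so the suffix is -am, giving *zibavam*.

dutizeob, ikufo, zibavam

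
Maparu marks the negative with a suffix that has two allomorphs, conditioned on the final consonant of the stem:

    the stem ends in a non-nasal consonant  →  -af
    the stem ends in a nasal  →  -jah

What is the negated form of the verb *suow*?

Since the final consonant of *suow* is /w/ (non-nasal), it takes -af, giving *suowaf*.

suowaf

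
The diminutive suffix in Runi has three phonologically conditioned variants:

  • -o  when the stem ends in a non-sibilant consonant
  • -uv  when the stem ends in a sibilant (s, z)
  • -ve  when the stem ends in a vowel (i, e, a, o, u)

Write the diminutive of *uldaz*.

The final sound of *uldaz* is /z/, which is a sibilant, so the suffix is -uv, giving *uldazuv*.

uldazuv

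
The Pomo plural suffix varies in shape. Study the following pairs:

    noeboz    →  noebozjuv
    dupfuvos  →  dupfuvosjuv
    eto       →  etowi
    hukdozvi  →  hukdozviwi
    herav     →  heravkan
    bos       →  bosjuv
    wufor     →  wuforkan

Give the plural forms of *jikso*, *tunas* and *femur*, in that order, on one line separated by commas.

jiksowi, tunasjuv, femurkan

The alternation tracks the final sound of the stem — -juv when the stem ends in a sibilant (*noeboz*, *dupfuvos*, *bos*); -kan when the stem ends in a non-sibilant consonant (*herav*, *wufor*); -wi when the stem ends in a vowel (*eto*, *hukdozvi*).
*jikso* — final sound /o/ (a vowel) → -wi → *jiksowi*.
*tunas*: final sound = /s/, a sibilant → -juv → *tunasjuv*.
*femur*: final sound = /r/, a non-sibilant consonant → -kan → *femurkan*.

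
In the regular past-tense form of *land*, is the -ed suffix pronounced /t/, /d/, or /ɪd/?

/ɪd/

The stem *land* ends in /t/ or /d/.
The -ed suffix is realized as /ɪd/ after /t, d/; as /t/ after other voiceless consonants; and as /d/ after other voiced sounds.
So -ed on *land* is pronounced /ɪd/.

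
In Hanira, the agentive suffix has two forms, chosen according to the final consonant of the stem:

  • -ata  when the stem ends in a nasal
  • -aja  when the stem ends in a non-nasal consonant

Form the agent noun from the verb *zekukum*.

zekukumata

The final consonant of *zekukum* is /m/, which is a nasal, so the suffix is -ata, giving *zekukumata*.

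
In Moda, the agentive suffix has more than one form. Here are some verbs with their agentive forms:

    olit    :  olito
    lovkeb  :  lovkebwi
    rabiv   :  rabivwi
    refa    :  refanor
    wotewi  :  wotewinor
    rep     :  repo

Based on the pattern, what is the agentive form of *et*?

eto

Looking at the final sound of each stem: -o when the stem ends in a voiceless consonant (*olit*, *rep*); -wi when the stem ends in a voiced consonant (*lovkeb*, *rabiv*); -nor when the stem ends in a vowel (*refa*, *wotewi*).
*et* — final sound /t/ (a voiceless consonant) → -o → *eto*.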